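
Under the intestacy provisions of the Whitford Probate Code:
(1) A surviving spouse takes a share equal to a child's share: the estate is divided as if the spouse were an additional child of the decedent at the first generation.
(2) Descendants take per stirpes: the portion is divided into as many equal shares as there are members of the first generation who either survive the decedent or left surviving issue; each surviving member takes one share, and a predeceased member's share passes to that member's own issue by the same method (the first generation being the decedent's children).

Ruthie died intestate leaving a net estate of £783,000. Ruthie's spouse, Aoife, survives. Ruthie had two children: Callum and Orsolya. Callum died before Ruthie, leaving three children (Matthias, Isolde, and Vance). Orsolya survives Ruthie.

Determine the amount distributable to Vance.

The spouse counts as an additional share at the children's level, so there are 3 primary shares of £261,000. Aoife takes one such share (£261,000).
The children's combined portion (£522,000) is divided into 2 shares of £261,000: Orsolya takes £261,000; Callum's £261,000 share passes to Callum's issue.
Callum's share (£261,000) is divided into 3 shares of £87,000: Matthias, Isolde, and Vance each take £87,000.

Vance receives £87,000.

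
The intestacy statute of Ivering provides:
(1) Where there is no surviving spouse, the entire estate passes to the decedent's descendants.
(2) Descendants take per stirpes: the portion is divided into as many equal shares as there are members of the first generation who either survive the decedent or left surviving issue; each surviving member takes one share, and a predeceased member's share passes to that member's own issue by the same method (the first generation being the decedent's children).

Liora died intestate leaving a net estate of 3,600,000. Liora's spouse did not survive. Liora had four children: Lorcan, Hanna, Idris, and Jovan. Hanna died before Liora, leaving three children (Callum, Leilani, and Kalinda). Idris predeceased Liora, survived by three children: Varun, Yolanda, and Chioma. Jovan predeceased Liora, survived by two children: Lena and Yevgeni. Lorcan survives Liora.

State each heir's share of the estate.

The entire 3,600,000 passes to the descendants.
That amount (3,600,000) is divided into 4 shares of 900,000: Lorcan takes 900,000; Hanna's 900,000 share passes to Hanna's issue; Idris's 900,000 share passes to Idris's issue; Jovan's 900,000 share passes to Jovan's issue.
Hanna's share (900,000) is divided into 3 shares of 300,000: Callum, Leilani, and Kalinda each take 300,000.
Idris's share (900,000) is divided into 3 shares of 300,000: Varun, Yolanda, and Chioma each take 300,000.
Jovan's share (900,000) is divided into 2 shares of 450,000: Lena and Yevgeni each take 450,000.

Lorcan: 900,000; Callum: 300,000; Leilani: 300,000; Kalinda: 300,000; Varun: 300,000; Yolanda: 300,000; Chioma: 300,000; Lena: 450,000; Yevgeni: 450,000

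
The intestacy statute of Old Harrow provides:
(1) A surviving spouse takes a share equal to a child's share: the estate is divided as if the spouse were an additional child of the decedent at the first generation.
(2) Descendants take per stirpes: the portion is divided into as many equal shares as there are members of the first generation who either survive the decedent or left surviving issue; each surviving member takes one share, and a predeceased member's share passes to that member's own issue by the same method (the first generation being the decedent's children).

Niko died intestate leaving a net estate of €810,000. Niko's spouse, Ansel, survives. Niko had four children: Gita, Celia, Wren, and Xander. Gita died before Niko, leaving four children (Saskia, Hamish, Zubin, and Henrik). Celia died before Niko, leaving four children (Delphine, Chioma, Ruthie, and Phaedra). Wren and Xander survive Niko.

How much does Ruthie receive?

The spouse counts as an additional share at the children's level, so there are 5 primary shares of €162,000. Ansel takes one such share (€162,000).
The children's combined portion (€648,000) is divided into 4 shares of €162,000: Wren and Xander each take €162,000; Gita's €162,000 share passes to Gita's issue; Celia's €162,000 share passes to Celia's issue.
Gita's share (€162,000) is divided into 4 shares of €40,500: Saskia, Hamish, Zubin, and Henrik each take €40,500.
Celia's share (€162,000) is divided into 4 shares of €40,500: Delphine, Chioma, Ruthie, and Phaedra each take €40,500.

Ruthie receives €40,500.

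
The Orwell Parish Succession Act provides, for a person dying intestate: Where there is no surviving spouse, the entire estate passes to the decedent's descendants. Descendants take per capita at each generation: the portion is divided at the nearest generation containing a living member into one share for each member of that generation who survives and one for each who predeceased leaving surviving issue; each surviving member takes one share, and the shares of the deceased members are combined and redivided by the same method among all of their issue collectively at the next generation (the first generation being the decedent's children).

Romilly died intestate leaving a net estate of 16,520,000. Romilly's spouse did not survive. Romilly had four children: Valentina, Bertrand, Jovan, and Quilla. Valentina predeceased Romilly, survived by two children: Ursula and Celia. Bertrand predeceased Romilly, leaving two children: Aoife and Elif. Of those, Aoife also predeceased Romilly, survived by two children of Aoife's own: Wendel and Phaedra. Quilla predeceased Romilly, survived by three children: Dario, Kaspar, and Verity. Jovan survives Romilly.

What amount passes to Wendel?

Wendel receives 885,000.

The entire 16,520,000 passes to the descendants.
That amount (16,520,000) is divided at the children's generation into 4 shares of 4,130,000. Jovan takes 4,130,000. The 3 shares of the deceased (Valentina, Bertrand, and Quilla) are combined into a pool of 12,390,000.
That pool (12,390,000) is divided at the grandchildren's generation into 7 shares of 1,770,000. Ursula, Celia, Elif, Dario, Kaspar, and Verity each take 1,770,000. The remaining share for the deceased Aoife (1,770,000) is carried to the next generation.
That pool (1,770,000) is divided at the great-grandchildren's generation equally among Wendel and Phaedra: 885,000 each.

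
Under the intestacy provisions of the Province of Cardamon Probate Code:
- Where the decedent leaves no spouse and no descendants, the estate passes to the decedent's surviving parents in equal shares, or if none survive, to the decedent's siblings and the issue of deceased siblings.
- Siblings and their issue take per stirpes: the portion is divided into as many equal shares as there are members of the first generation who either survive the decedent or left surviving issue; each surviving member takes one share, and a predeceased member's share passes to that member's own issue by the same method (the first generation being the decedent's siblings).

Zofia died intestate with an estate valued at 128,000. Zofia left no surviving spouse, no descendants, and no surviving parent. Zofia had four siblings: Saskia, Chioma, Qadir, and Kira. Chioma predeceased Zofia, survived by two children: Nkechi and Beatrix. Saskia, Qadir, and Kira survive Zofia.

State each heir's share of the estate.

The entire 128,000 passes to the siblings and their issue.
That amount (128,000) is divided into 4 shares of 32,000: Saskia, Qadir, and Kira each take 32,000; Chioma's 32,000 share passes to Chioma's issue.
Chioma's share (32,000) is divided into 2 shares of 16,000: Nkechi and Beatrix each take 16,000.

Saskia: 32,000; Nkechi: 16,000; Beatrix: 16,000; Qadir: 32,000; Kira: 32,000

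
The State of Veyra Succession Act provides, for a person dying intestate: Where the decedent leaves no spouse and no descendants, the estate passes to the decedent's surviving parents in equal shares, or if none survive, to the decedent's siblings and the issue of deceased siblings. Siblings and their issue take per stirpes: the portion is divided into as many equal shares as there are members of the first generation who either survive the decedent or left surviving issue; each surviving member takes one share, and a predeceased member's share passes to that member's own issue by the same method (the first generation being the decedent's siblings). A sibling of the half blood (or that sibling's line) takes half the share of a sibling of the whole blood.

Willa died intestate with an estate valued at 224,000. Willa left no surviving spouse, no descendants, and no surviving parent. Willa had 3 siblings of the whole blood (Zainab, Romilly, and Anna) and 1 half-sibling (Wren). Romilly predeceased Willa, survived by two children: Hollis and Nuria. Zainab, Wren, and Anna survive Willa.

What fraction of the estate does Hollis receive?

The entire 224,000 passes to the siblings and their issue.
Counting each half-blood sibling's line as half a unit, there are 7/2 units in 224,000, so one unit is 64,000. Whole-blood lines (Zainab, Romilly, and Anna) take 64,000 each; half-blood lines (Wren) take 32,000 each.
Romilly's share (64,000) is divided into 2 shares of 32,000: Hollis and Nuria each take 32,000.

Hollis receives 1/7 of the estate.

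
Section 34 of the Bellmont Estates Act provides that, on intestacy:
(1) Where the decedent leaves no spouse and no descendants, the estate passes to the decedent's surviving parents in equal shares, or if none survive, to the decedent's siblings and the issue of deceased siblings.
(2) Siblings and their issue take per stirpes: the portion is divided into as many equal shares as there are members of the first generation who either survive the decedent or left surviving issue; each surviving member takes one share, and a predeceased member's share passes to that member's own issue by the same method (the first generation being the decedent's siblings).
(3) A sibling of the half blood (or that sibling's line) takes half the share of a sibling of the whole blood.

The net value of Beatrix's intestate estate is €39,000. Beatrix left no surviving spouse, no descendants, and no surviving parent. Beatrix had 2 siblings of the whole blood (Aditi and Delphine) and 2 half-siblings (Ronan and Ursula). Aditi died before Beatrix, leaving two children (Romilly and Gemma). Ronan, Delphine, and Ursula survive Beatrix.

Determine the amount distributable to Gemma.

The entire €39,000 passes to the siblings and their issue.
Counting each half-blood sibling's line as half a unit, there are 3 units in €39,000, so one unit is €13,000. Whole-blood lines (Aditi and Delphine) take €13,000 each; half-blood lines (Ronan and Ursula) take €6,500 each.
Aditi's share (€13,000) is divided into 2 shares of €6,500: Romilly and Gemma each take €6,500.

Gemma receives €6,500.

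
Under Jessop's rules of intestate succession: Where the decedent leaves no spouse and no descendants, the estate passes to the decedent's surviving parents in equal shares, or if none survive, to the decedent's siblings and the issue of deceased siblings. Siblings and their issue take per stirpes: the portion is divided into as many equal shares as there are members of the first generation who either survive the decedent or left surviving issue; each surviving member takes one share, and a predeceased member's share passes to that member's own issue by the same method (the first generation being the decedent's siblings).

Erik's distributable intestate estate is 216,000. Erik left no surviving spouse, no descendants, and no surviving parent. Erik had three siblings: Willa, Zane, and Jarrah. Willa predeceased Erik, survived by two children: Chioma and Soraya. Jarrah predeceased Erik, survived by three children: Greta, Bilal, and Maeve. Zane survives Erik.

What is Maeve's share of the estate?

Maeve receives 24,000.

The entire 216,000 passes to the siblings and their issue.
That amount (216,000) is divided into 3 shares of 72,000: Zane takes 72,000; Willa's 72,000 share passes to Willa's issue; Jarrah's 72,000 share passes to Jarrah's issue.
Willa's share (72,000) is divided into 2 shares of 36,000: Chioma and Soraya each take 36,000.
Jarrah's share (72,000) is divided into 3 shares of 24,000: Greta, Bilal, and Maeve each take 24,000.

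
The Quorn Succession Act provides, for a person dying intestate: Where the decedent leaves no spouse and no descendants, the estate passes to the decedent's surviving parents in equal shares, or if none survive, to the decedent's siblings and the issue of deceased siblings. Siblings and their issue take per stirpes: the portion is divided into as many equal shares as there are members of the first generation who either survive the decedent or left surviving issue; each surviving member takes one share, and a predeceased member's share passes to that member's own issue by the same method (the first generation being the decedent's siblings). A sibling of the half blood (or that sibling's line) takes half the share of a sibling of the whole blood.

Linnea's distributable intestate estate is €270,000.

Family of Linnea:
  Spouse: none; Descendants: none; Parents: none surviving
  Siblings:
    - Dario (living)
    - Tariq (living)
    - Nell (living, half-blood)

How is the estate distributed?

Dario: €108,000; Tariq: €108,000; Nell: €54,000

The entire €270,000 passes to the siblings and their issue.
Counting each half-blood sibling's line as half a unit, there are 5/2 units in €270,000, so one unit is €108,000. Whole-blood lines (Dario and Tariq) take €108,000 each; half-blood lines (Nell) take €54,000 each.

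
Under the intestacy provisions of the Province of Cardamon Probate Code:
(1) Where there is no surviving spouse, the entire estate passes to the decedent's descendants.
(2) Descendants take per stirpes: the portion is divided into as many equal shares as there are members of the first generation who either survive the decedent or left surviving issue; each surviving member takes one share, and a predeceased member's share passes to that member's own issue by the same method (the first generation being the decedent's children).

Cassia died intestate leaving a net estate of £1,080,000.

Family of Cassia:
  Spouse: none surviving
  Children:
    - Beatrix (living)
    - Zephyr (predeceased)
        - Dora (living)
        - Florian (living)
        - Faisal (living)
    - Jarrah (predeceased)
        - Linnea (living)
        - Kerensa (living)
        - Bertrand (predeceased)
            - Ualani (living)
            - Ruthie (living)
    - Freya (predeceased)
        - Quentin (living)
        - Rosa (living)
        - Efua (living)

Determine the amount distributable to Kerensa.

The entire £1,080,000 passes to the descendants.
That amount (£1,080,000) is divided into 4 shares of £270,000: Beatrix takes £270,000; Zephyr's £270,000 share passes to Zephyr's issue; Jarrah's £270,000 share passes to Jarrah's issue; Freya's £270,000 share passes to Freya's issue.
Zephyr's share (£270,000) is divided into 3 shares of £90,000: Dora, Florian, and Faisal each take £90,000.
Jarrah's share (£270,000) is divided into 3 shares of £90,000: Linnea and Kerensa each take £90,000; Bertrand's £90,000 share passes to Bertrand's issue.
Bertrand's share (£90,000) is divided into 2 shares of £45,000: Ualani and Ruthie each take £45,000.
Freya's share (£270,000) is divided into 3 shares of £90,000: Quentin, Rosa, and Efua each take £90,000.

Kerensa receives £90,000.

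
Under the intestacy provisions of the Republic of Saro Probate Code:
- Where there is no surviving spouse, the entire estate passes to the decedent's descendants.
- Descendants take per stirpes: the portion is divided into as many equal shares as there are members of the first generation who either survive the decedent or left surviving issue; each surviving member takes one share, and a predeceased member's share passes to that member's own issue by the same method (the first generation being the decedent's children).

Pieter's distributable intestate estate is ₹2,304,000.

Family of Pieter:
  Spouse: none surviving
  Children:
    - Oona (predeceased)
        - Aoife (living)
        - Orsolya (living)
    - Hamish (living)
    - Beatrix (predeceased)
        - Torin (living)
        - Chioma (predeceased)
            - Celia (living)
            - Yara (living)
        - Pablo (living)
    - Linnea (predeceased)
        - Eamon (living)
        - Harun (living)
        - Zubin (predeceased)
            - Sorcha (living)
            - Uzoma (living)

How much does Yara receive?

Yara receives ₹96,000.

The entire ₹2,304,000 passes to the descendants.
That amount (₹2,304,000) is divided into 4 shares of ₹576,000: Hamish takes ₹576,000; Oona's ₹576,000 share passes to Oona's issue; Beatrix's ₹576,000 share passes to Beatrix's issue; Linnea's ₹576,000 share passes to Linnea's issue.
Oona's share (₹576,000) is divided into 2 shares of ₹288,000: Aoife and Orsolya each take ₹288,000.
Beatrix's share (₹576,000) is divided into 3 shares of ₹192,000: Torin and Pablo each take ₹192,000; Chioma's ₹192,000 share passes to Chioma's issue.
Chioma's share (₹192,000) is divided into 2 shares of ₹96,000: Celia and Yara each take ₹96,000.
Linnea's share (₹576,000) is divided into 3 shares of ₹192,000: Eamon and Harun each take ₹192,000; Zubin's ₹192,000 share passes to Zubin's issue.
Zubin's share (₹192,000) is divided into 2 shares of ₹96,000: Sorcha and Uzoma each take ₹96,000.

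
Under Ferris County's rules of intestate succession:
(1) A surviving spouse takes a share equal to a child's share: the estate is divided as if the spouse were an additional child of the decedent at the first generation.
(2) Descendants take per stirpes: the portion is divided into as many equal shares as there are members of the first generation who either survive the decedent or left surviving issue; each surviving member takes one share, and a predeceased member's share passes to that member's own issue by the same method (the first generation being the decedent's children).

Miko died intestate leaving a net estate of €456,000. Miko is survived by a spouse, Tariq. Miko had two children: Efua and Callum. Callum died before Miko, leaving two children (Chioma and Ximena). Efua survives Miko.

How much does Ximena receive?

The spouse counts as an additional share at the children's level, so there are 3 primary shares of €152,000. Tariq takes one such share (€152,000).
The children's combined portion (€304,000) is divided into 2 shares of €152,000: Efua takes €152,000; Callum's €152,000 share passes to Callum's issue.
Callum's share (€152,000) is divided into 2 shares of €76,000: Chioma and Ximena each take €76,000.

Ximena receives €76,000.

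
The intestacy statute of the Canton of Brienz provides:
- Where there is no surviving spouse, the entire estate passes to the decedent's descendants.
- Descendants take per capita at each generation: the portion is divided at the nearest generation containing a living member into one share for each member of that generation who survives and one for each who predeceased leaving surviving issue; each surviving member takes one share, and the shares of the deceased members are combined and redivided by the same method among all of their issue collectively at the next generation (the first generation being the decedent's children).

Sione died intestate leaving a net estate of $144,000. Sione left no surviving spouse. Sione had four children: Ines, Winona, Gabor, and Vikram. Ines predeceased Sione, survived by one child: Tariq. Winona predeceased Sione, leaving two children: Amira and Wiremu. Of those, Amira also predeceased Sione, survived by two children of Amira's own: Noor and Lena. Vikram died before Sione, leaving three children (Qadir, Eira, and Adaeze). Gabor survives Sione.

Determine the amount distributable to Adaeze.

Adaeze receives $18,000.

The entire $144,000 passes to the descendants.
That amount ($144,000) is divided at the children's generation into 4 shares of $36,000. Gabor takes $36,000. The 3 shares of the deceased (Ines, Winona, and Vikram) are combined into a pool of $108,000.
That pool ($108,000) is divided at the grandchildren's generation into 6 shares of $18,000. Tariq, Wiremu, Qadir, Eira, and Adaeze each take $18,000. The remaining share for the deceased Amira ($18,000) is carried to the next generation.
That pool ($18,000) is divided at the great-grandchildren's generation equally among Noor and Lena: $9,000 each.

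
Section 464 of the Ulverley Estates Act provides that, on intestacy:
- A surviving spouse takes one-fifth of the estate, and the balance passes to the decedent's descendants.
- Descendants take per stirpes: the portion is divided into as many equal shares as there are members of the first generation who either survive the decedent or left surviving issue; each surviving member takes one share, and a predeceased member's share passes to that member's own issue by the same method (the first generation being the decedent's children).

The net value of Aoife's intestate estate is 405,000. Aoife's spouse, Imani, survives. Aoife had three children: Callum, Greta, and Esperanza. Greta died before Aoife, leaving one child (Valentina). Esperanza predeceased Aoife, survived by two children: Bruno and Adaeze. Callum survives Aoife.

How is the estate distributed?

Imani takes one-fifth of 405,000 = 81,000. The remaining 324,000 passes to the descendants.
The descendants' portion (324,000) is divided into 3 shares of 108,000: Callum takes 108,000; Greta's 108,000 share passes to Greta's issue; Esperanza's 108,000 share passes to Esperanza's issue.
Greta's share (108,000) passes entirely to Valentina.
Esperanza's share (108,000) is divided into 2 shares of 54,000: Bruno and Adaeze each take 54,000.

Imani: 81,000; Callum: 108,000; Valentina: 108,000; Bruno: 54,000; Adaeze: 54,000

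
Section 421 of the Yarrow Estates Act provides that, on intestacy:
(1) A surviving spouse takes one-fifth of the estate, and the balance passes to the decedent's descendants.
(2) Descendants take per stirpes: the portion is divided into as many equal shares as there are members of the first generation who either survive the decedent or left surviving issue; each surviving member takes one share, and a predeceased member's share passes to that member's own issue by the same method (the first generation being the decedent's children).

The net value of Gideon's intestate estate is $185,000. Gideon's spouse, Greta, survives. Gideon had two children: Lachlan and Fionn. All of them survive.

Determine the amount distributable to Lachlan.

Greta takes one-fifth of $185,000 = $37,000. The remaining $148,000 passes to the descendants.
The descendants' portion ($148,000) is divided into 2 shares of $74,000: Lachlan and Fionn each take $74,000.

Lachlan receives $74,000.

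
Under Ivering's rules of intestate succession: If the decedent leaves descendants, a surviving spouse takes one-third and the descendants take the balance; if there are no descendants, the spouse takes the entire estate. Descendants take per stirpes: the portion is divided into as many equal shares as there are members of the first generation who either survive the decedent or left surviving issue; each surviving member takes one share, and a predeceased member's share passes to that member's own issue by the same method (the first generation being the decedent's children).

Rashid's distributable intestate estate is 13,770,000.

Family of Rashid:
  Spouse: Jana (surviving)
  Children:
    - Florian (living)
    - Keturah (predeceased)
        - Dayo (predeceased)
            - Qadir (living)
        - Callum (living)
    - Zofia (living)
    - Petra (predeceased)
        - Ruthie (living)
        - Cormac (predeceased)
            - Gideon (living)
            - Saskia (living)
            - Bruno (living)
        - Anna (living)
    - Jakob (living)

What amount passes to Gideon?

Gideon receives 204,000.

Jana takes one-third of 13,770,000 = 4,590,000. The remaining 9,180,000 passes to the descendants.
The descendants' portion (9,180,000) is divided into 5 shares of 1,836,000: Florian, Zofia, and Jakob each take 1,836,000; Keturah's 1,836,000 share passes to Keturah's issue; Petra's 1,836,000 share passes to Petra's issue.
Keturah's share (1,836,000) is divided into 2 shares of 918,000: Callum takes 918,000; Dayo's 918,000 share passes to Dayo's issue.
Dayo's share (918,000) passes entirely to Qadir.
Petra's share (1,836,000) is divided into 3 shares of 612,000: Ruthie and Anna each take 612,000; Cormac's 612,000 share passes to Cormac's issue.
Cormac's share (612,000) is divided into 3 shares of 204,000: Gideon, Saskia, and Bruno each take 204,000.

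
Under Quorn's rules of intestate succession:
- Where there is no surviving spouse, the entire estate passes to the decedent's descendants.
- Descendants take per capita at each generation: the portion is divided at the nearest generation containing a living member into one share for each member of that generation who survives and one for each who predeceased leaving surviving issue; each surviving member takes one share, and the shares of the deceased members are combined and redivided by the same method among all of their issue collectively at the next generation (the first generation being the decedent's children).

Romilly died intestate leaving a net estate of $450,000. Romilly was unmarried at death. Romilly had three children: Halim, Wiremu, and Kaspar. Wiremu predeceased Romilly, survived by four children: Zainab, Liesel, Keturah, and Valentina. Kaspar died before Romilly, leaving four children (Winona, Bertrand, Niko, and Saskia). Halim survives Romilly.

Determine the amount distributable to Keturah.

Keturah receives $37,500.

The entire $450,000 passes to the descendants.
That amount ($450,000) is divided at the children's generation into 3 shares of $150,000. Halim takes $150,000. The 2 shares of the deceased (Wiremu and Kaspar) are combined into a pool of $300,000.
That pool ($300,000) is divided at the grandchildren's generation equally among Zainab, Liesel, Keturah, Valentina, Winona, Bertrand, Niko, and Saskia: $37,500 each.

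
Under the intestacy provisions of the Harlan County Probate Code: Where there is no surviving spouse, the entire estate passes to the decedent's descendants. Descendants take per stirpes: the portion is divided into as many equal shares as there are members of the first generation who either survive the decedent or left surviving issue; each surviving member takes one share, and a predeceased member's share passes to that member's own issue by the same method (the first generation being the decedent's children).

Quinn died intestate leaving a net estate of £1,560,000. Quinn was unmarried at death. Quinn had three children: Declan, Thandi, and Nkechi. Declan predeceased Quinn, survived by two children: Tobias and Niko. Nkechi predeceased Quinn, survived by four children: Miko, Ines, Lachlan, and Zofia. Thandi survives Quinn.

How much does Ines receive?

Ines receives £130,000.

The entire £1,560,000 passes to the descendants.
That amount (£1,560,000) is divided into 3 shares of £520,000: Thandi takes £520,000; Declan's £520,000 share passes to Declan's issue; Nkechi's £520,000 share passes to Nkechi's issue.
Declan's share (£520,000) is divided into 2 shares of £260,000: Tobias and Niko each take £260,000.
Nkechi's share (£520,000) is divided into 4 shares of £130,000: Miko, Ines, Lachlan, and Zofia each take £130,000.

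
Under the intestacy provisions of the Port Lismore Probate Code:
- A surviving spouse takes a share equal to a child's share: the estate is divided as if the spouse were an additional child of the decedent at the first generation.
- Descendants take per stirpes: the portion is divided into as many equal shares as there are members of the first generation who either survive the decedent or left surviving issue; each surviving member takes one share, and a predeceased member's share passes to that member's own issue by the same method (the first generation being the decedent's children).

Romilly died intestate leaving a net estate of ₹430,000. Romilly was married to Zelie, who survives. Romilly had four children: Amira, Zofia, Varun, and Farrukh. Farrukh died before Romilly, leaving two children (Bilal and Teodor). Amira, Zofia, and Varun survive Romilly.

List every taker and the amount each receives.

The spouse counts as an additional share at the children's level, so there are 5 primary shares of ₹86,000. Zelie takes one such share (₹86,000).
The children's combined portion (₹344,000) is divided into 4 shares of ₹86,000: Amira, Zofia, and Varun each take ₹86,000; Farrukh's ₹86,000 share passes to Farrukh's issue.
Farrukh's share (₹86,000) is divided into 2 shares of ₹43,000: Bilal and Teodor each take ₹43,000.

Zelie: ₹86,000; Amira: ₹86,000; Zofia: ₹86,000; Varun: ₹86,000; Bilal: ₹43,000; Teodor: ₹43,000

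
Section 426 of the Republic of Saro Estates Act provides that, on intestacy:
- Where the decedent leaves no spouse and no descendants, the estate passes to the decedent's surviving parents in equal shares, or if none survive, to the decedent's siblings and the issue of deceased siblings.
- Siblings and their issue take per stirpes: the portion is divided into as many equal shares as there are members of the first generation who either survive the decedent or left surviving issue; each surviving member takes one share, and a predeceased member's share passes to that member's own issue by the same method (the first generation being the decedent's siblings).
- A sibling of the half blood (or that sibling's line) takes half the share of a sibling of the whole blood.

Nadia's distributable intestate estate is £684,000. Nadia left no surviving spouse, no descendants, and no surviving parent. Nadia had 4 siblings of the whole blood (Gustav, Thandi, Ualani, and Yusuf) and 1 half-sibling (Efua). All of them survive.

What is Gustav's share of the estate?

Gustav receives £152,000.

The entire £684,000 passes to the siblings and their issue.
Counting each half-blood sibling's line as half a unit, there are 9/2 units in £684,000, so one unit is £152,000. Whole-blood lines (Gustav, Thandi, Ualani, and Yusuf) take £152,000 each; half-blood lines (Efua) take £76,000 each.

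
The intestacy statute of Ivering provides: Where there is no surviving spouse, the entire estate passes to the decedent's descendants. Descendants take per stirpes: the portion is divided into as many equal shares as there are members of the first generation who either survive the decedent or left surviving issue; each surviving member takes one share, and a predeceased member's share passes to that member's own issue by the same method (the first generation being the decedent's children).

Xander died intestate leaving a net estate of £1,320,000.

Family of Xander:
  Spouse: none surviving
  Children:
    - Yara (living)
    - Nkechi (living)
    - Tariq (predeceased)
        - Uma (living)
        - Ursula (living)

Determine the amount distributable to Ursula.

Ursula receives £220,000.

The entire £1,320,000 passes to the descendants.
That amount (£1,320,000) is divided into 3 shares of £440,000: Yara and Nkechi each take £440,000; Tariq's £440,000 share passes to Tariq's issue.
Tariq's share (£440,000) is divided into 2 shares of £220,000: Uma and Ursula each take £220,000.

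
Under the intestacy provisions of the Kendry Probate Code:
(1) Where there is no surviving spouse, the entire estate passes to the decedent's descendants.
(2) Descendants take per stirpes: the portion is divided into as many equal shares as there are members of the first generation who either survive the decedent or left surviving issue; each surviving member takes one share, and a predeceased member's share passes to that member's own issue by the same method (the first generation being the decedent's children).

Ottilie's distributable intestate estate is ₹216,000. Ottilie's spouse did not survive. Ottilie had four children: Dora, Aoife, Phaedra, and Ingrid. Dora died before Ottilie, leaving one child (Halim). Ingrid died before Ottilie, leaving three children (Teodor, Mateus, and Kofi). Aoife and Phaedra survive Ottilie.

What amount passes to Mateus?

Mateus receives ₹18,000.

The entire ₹216,000 passes to the descendants.
That amount (₹216,000) is divided into 4 shares of ₹54,000: Aoife and Phaedra each take ₹54,000; Dora's ₹54,000 share passes to Dora's issue; Ingrid's ₹54,000 share passes to Ingrid's issue.
Dora's share (₹54,000) passes entirely to Halim.
Ingrid's share (₹54,000) is divided into 3 shares of ₹18,000: Teodor, Mateus, and Kofi each take ₹18,000.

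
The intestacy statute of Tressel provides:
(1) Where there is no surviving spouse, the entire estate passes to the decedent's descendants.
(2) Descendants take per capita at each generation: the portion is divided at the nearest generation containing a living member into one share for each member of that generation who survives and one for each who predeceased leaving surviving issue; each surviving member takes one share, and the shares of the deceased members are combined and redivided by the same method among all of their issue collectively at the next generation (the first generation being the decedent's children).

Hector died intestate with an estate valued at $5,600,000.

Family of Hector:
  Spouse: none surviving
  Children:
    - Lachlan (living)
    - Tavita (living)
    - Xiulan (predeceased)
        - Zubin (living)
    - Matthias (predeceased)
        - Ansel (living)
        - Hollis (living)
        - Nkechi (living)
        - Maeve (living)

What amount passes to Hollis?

The entire $5,600,000 passes to the descendants.
That amount ($5,600,000) is divided at the children's generation into 4 shares of $1,400,000. Lachlan and Tavita each take $1,400,000. The 2 shares of the deceased (Xiulan and Matthias) are combined into a pool of $2,800,000.
That pool ($2,800,000) is divided at the grandchildren's generation equally among Zubin, Ansel, Hollis, Nkechi, and Maeve: $560,000 each.

Hollis receives $560,000.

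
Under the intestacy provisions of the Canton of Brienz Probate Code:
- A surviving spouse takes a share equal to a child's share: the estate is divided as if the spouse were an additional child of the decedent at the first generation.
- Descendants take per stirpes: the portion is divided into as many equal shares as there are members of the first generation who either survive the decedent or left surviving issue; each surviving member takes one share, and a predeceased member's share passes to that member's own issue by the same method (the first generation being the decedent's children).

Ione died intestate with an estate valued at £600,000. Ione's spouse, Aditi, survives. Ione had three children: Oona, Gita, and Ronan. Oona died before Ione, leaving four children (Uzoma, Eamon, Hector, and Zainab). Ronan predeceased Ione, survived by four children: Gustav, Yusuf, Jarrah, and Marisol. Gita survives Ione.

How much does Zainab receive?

Zainab receives £37,500.

The spouse counts as an additional share at the children's level, so there are 4 primary shares of £150,000. Aditi takes one such share (£150,000).
The children's combined portion (£450,000) is divided into 3 shares of £150,000: Gita takes £150,000; Oona's £150,000 share passes to Oona's issue; Ronan's £150,000 share passes to Ronan's issue.
Oona's share (£150,000) is divided into 4 shares of £37,500: Uzoma, Eamon, Hector, and Zainab each take £37,500.
Ronan's share (£150,000) is divided into 4 shares of £37,500: Gustav, Yusuf, Jarrah, and Marisol each take £37,500.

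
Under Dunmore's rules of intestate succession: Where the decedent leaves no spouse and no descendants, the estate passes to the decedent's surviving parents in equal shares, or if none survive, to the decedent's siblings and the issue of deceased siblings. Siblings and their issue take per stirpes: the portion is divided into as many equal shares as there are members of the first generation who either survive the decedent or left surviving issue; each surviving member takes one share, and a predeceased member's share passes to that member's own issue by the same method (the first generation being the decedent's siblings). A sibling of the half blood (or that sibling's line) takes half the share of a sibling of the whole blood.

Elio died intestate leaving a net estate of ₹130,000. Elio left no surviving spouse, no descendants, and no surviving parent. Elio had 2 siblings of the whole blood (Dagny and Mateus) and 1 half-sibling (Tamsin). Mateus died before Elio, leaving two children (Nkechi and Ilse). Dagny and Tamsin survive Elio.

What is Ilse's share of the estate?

Ilse receives ₹26,000.

The entire ₹130,000 passes to the siblings and their issue.
Counting each half-blood sibling's line as half a unit, there are 5/2 units in ₹130,000, so one unit is ₹52,000. Whole-blood lines (Dagny and Mateus) take ₹52,000 each; half-blood lines (Tamsin) take ₹26,000 each.
Mateus's share (₹52,000) is divided into 2 shares of ₹26,000: Nkechi and Ilse each take ₹26,000.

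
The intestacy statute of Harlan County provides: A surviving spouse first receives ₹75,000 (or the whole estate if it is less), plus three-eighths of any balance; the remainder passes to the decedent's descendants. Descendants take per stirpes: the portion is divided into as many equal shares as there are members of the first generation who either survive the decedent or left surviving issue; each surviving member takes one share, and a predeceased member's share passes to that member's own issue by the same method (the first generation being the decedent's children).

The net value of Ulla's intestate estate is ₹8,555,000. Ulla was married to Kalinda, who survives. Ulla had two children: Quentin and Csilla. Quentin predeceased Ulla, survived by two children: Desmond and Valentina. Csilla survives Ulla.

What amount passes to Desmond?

Kalinda first takes ₹75,000, leaving a balance of ₹8,480,000. Kalinda then takes three-eighths of the balance (₹3,180,000), for a total of ₹3,255,000. The remaining ₹5,300,000 passes to the descendants.
The descendants' portion (₹5,300,000) is divided into 2 shares of ₹2,650,000: Csilla takes ₹2,650,000; Quentin's ₹2,650,000 share passes to Quentin's issue.
Quentin's share (₹2,650,000) is divided into 2 shares of ₹1,325,000: Desmond and Valentina each take ₹1,325,000.

Desmond receives ₹1,325,000.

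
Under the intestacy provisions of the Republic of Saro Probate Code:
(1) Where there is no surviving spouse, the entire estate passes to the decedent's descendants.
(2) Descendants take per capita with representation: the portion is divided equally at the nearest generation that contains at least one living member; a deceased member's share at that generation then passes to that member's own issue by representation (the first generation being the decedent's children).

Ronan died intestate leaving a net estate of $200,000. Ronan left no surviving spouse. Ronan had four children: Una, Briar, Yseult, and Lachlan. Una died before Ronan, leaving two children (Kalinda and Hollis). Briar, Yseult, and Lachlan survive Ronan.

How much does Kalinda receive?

Kalinda receives $25,000.

The entire $200,000 passes to the descendants.
That amount ($200,000) is divided into 4 shares of $50,000: Briar, Yseult, and Lachlan each take $50,000; Una's $50,000 share passes to Una's issue.
Una's share ($50,000) is divided into 2 shares of $25,000: Kalinda and Hollis each take $25,000.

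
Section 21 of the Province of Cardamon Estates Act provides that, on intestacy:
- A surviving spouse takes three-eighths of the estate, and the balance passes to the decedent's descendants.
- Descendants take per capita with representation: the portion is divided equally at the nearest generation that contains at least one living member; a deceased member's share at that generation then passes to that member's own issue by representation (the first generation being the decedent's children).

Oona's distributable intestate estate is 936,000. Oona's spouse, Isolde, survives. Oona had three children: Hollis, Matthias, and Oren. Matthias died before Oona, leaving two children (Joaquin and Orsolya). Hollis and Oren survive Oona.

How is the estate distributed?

Isolde takes three-eighths of 936,000 = 351,000. The remaining 585,000 passes to the descendants.
The descendants' portion (585,000) is divided into 3 shares of 195,000: Hollis and Oren each take 195,000; Matthias's 195,000 share passes to Matthias's issue.
Matthias's share (195,000) is divided into 2 shares of 97,500: Joaquin and Orsolya each take 97,500.

Isolde: 351,000; Hollis: 195,000; Joaquin: 97,500; Orsolya: 97,500; Oren: 195,000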